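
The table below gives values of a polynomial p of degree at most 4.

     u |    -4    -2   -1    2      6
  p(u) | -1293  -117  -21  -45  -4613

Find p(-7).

Write p(u) = au^4 + bu^3 + cu^2 + du + e. Substituting each data point gives a linear system:
  256a - 64b + 16c - 4d + e = -1293
  16a - 8b + 4c - 2d + e = -117
  a - b + c - d + e = -21
  16a + 8b + 4c + 2d + e = -45
  1296a + 216b + 36c + 6d + e = -4613
Solving the system yields a = -4, b = 3, c = -3, d = 6, e = -5.
So p(u) = -4u^4 + 3u^3 - 3u^2 + 6u - 5.
Then p(-7) = -10827.

-10827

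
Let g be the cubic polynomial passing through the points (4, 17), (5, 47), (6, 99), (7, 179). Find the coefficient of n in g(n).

5

Write g(n) = an^3 + bn^2 + cn + d. Substituting each data point gives a linear system:
  64a + 16b + 4c + d = 17
  125a + 25b + 5c + d = 47
  216a + 36b + 6c + d = 99
  343a + 49b + 7c + d = 179
Solving the system yields a = 1, b = -4, c = 5, d = -3.
So g(n) = n³ - 4n² + 5n - 3.
The coefficient of n is 5.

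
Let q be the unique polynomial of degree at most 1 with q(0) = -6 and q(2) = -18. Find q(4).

-30

Using the Lagrange interpolation formula with nodes 0, 2:
  L_0(t) = (t - 2) / -2
  L_1(t) = t / 2
Then q(t) = -6·L_0(t) - 18·L_1(t).
Expanding and collecting terms gives q(t) = -6t - 6.
Evaluating at t = 4: q(4) = -30.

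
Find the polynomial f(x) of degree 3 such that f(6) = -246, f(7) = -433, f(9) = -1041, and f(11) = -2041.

f(x) = -2x^3 + 5x^2 + 2x - 6

Write f(x) = ax^3 + bx^2 + cx + d. Substituting each data point gives a linear system:
  216a + 36b + 6c + d = -246
  343a + 49b + 7c + d = -433
  729a + 81b + 9c + d = -1041
  1331a + 121b + 11c + d = -2041
Solving the system yields a = -2, b = 5, c = 2, d = -6.
So f(x) = -2x^3 + 5x^2 + 2x - 6.
Check: f(11) = -2041. ✓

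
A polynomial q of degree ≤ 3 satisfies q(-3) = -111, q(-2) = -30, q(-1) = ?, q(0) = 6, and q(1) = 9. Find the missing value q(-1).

The 4 known points determine the degree-3 polynomial uniquely.
Write q(t) = at^3 + bt^2 + ct + d. Substituting each data point gives a linear system:
  -27a + 9b - 3c + d = -111
  -8a + 4b - 2c + d = -30
  d = 6
  a + b + c + d = 9
Solving the system yields a = 4, b = -1, c = 0, d = 6.
So q(t) = 4t³ - t² + 6.
Then q(-1) = 1.

1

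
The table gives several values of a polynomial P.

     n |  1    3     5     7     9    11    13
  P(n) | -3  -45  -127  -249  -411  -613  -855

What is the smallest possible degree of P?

2

Forward differences of the values at n = 1, 3, 5, 7, 9, 11, 13:
  P  : -3  -45  -127  -249  -411  -613  -855
  Δ  : -42  -82  -122  -162  -202  -242
  Δ^2: -40  -40  -40  -40  -40
  Δ^3: 0  0  0  0
  Δ^4: 0  0  0
  Δ^5: 0  0
  Δ^6: 0
The second differences are constant (-40) and nonzero, while all higher differences vanish, so the minimal degree is 2.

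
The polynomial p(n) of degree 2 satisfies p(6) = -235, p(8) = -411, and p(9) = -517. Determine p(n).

Write p(n) = an^2 + bn + c. Substituting each data point gives a linear system:
  36a + 6b + c = -235
  64a + 8b + c = -411
  81a + 9b + c = -517
Solving the system yields a = -6, b = -4, c = 5.
So p(n) = -6n^2 - 4n + 5.
Check: p(6) = -235. ✓

p(n) = -6n^2 - 4n + 5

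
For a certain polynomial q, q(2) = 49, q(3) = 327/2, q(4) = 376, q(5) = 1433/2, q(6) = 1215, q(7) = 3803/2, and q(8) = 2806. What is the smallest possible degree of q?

Forward differences of the values at t = 2, 3, 4, 5, 6, 7, 8:
  q  : 49  327/2  376  1433/2  1215  3803/2  2806
  Δ  : 229/2  425/2  681/2  997/2  1373/2  1809/2
  Δ^2: 98  128  158  188  218
  Δ^3: 30  30  30  30
  Δ^4: 0  0  0
  Δ^5: 0  0
  Δ^6: 0
The third differences are constant (30) and nonzero, while all higher differences vanish, so the minimal degree is 3.

3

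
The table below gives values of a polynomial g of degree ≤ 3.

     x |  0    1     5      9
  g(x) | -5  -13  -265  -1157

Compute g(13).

-3073

Write g(x) = ax^3 + bx^2 + cx + d. Substituting each data point gives a linear system:
  d = -5
  a + b + c + d = -13
  125a + 25b + 5c + d = -265
  729a + 81b + 9c + d = -1157
Solving the system yields a = -1, b = -5, c = -2, d = -5.
So g(x) = -x^3 - 5x^2 - 2x - 5.
Then g(13) = -3073.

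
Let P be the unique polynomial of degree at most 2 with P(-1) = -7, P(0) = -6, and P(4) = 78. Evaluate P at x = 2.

20

Using the Lagrange interpolation formula with nodes -1, 0, 4:
  L_0(x) = x(x - 4) / 5
  L_1(x) = (x + 1)(x - 4) / -4
  L_2(x) = (x + 1)x / 20
Then P(x) = -7·L_0(x) - 6·L_1(x) + 78·L_2(x).
Expanding and collecting terms gives P(x) = 4x² + 5x - 6.
Evaluating at x = 2: P(2) = 20.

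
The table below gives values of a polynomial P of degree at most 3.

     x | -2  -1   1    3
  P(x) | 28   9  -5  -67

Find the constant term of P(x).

Write P(x) = ax^3 + bx^2 + cx + d. Substituting each data point gives a linear system:
  -8a + 4b - 2c + d = 28
  -a + b - c + d = 9
  a + b + c + d = -5
  27a + 9b + 3c + d = -67
Solving the system yields a = -2, b = 0, c = -5, d = 2.
So P(x) = -2x^3 - 5x + 2.
The constant term is 2.

2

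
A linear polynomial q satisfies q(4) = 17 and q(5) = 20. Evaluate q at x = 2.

Write q(x) = ax + b. Substituting each data point gives a linear system:
  4a + b = 17
  5a + b = 20
Solving the system yields a = 3, b = 5.
So q(x) = 3x + 5.
Then q(2) = 11.

11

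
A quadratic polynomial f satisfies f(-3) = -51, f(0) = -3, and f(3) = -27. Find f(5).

Write f(s) = as^2 + bs + c. Substituting each data point gives a linear system:
  9a - 3b + c = -51
  c = -3
  9a + 3b + c = -27
Solving the system yields a = -4, b = 4, c = -3.
So f(s) = -4s² + 4s - 3.
Then f(5) = -83.

-83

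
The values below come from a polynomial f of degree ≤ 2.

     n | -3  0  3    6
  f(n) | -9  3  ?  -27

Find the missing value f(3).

-3

The 3 known points determine the degree-2 polynomial uniquely.
Write f(n) = an^2 + bn + c. Substituting each data point gives a linear system:
  9a - 3b + c = -9
  c = 3
  36a + 6b + c = -27
Solving the system yields a = -1, b = 1, c = 3.
So f(n) = -n² + n + 3.
Then f(3) = -3.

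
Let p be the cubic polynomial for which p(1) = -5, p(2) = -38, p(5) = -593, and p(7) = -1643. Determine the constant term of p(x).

2

Write p(x) = ax^3 + bx^2 + cx + d. Substituting each data point gives a linear system:
  a + b + c + d = -5
  8a + 4b + 2c + d = -38
  125a + 25b + 5c + d = -593
  343a + 49b + 7c + d = -1643
Solving the system yields a = -5, b = 2, c = -4, d = 2.
So p(x) = -5x^3 + 2x^2 - 4x + 2.
The constant term is 2.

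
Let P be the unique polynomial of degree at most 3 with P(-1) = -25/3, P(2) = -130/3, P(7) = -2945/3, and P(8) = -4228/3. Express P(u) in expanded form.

P(u) = -2u^3 - 6u^2 + (1/3)u - 4

Write P(u) = au^3 + bu^2 + cu + d. Substituting each data point gives a linear system:
  -a + b - c + d = -25/3
  8a + 4b + 2c + d = -130/3
  343a + 49b + 7c + d = -2945/3
  512a + 64b + 8c + d = -4228/3
Solving the system yields a = -2, b = -6, c = 1/3, d = -4.
So P(u) = -2u^3 - 6u^2 + (1/3)u - 4.
Check: P(2) = -130/3. ✓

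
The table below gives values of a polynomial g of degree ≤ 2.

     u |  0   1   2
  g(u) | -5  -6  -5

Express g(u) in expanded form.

Write g(u) = au^2 + bu + c. Substituting each data point gives a linear system:
  c = -5
  a + b + c = -6
  4a + 2b + c = -5
Solving the system yields a = 1, b = -2, c = -5.
So g(u) = u² - 2u - 5.
Check: g(0) = -5. ✓

g(u) = u^2 - 2u - 5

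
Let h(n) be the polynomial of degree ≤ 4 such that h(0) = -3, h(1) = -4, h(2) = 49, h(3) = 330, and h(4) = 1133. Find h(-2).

65

Forward differences of the values at n = 0, 1, 2, 3, 4:
  h  : -3  -4  49  330  1133
  Δ  : -1  53  281  803
  Δ^2: 54  228  522
  Δ^3: 174  294
  Δ^4: 120
The fourth differences are constant, confirming degree 4.
Interpolating (Newton forward form) and evaluating at n = -2 gives h(-2) = 65.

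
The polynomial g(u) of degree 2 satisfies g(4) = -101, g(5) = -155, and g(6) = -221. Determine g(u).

g(u) = -6u^2 - 5

Using the Lagrange interpolation formula with nodes 4, 5, 6:
  L_0(u) = (u - 5)(u - 6) / 2
  L_1(u) = (u - 4)(u - 6) / -1
  L_2(u) = (u - 4)(u - 5) / 2
Then g(u) = -101·L_0(u) - 155·L_1(u) - 221·L_2(u).
Expanding and collecting terms gives g(u) = -6u² - 5.
Check: g(5) = -155. ✓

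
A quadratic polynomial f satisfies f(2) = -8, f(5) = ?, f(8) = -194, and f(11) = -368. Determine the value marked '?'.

The 3 known points determine the degree-2 polynomial uniquely.
Write f(s) = as^2 + bs + c. Substituting each data point gives a linear system:
  4a + 2b + c = -8
  64a + 8b + c = -194
  121a + 11b + c = -368
Solving the system yields a = -3, b = -1, c = 6.
So f(s) = -3s² - s + 6.
Then f(5) = -74.

-74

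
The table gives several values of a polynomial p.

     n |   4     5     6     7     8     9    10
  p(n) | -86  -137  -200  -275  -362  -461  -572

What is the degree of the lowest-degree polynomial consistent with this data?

2

Forward differences of the values at n = 4, 5, 6, 7, 8, 9, 10:
  p  : -86  -137  -200  -275  -362  -461  -572
  Δ  : -51  -63  -75  -87  -99  -111
  Δ^2: -12  -12  -12  -12  -12
  Δ^3: 0  0  0  0
  Δ^4: 0  0  0
  Δ^5: 0  0
  Δ^6: 0
The second differences are constant (-12) and nonzero, while all higher differences vanish, so the minimal degree is 2.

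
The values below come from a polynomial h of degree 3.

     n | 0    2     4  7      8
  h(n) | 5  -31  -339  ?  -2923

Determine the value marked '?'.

-1941

The 4 known points determine the degree-3 polynomial uniquely.
Write h(n) = an^3 + bn^2 + cn + d. Substituting each data point gives a linear system:
  d = 5
  8a + 4b + 2c + d = -31
  64a + 16b + 4c + d = -339
  512a + 64b + 8c + d = -2923
Solving the system yields a = -6, b = 2, c = 2, d = 5.
So h(n) = -6n^3 + 2n^2 + 2n + 5.
Then h(7) = -1941.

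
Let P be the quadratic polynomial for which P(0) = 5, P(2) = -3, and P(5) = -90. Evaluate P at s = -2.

-27

Using the Lagrange interpolation formula with nodes 0, 2, 5:
  L_0(s) = (s - 2)(s - 5) / 10
  L_1(s) = s(s - 5) / -6
  L_2(s) = s(s - 2) / 15
Then P(s) = 5·L_0(s) - 3·L_1(s) - 90·L_2(s).
Expanding and collecting terms gives P(s) = -5s^2 + 6s + 5.
Evaluating at s = -2: P(-2) = -27.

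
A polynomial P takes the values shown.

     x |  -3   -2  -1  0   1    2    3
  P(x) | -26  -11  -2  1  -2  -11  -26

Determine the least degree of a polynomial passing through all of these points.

Forward differences of the values at x = -3, -2, -1, 0, 1, 2, 3:
  P  : -26  -11  -2  1  -2  -11  -26
  Δ  : 15  9  3  -3  -9  -15
  Δ^2: -6  -6  -6  -6  -6
  Δ^3: 0  0  0  0
  Δ^4: 0  0  0
  Δ^5: 0  0
  Δ^6: 0
The second differences are constant (-6) and nonzero, while all higher differences vanish, so the minimal degree is 2.

2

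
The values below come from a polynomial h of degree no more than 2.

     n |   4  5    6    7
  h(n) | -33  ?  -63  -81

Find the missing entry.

The 3 known points determine the degree-2 polynomial uniquely.
Write h(n) = an^2 + bn + c. Substituting each data point gives a linear system:
  16a + 4b + c = -33
  36a + 6b + c = -63
  49a + 7b + c = -81
Solving the system yields a = -1, b = -5, c = 3.
So h(n) = -n^2 - 5n + 3.
Then h(5) = -47.

-47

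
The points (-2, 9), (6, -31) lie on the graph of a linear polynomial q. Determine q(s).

Write q(s) = as + b. Substituting each data point gives a linear system:
  -2a + b = 9
  6a + b = -31
Solving the system yields a = -5, b = -1.
So q(s) = -5s - 1.
Check: q(6) = -31. ✓

q(s) = -5s - 1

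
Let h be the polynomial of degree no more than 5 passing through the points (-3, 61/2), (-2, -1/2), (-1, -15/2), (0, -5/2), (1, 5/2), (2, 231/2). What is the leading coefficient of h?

Write h(x) = ax^5 + bx^4 + cx^3 + dx^2 + ex + k. Substituting each data point gives a linear system:
  -243a + 81b - 27c + 9d - 3e + k = 61/2
  -32a + 16b - 8c + 4d - 2e + k = -1/2
  -a + b - c + d - e + k = -15/2
  k = -5/2
  a + b + c + d + e + k = 5/2
  32a + 16b + 8c + 4d + 2e + k = 231/2
Solving the system yields a = 1, b = 5, c = 3, d = -5, e = 1, k = -5/2.
So h(x) = x⁵ + 5x⁴ + 3x³ - 5x² + x - 5/2.
The leading coefficient is 1.

1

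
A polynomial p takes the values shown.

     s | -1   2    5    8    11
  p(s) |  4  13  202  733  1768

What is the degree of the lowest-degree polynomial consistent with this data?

3

Forward differences of the values at s = -1, 2, 5, 8, 11:
  p  : 4  13  202  733  1768
  Δ  : 9  189  531  1035
  Δ^2: 180  342  504
  Δ^3: 162  162
  Δ^4: 0
The third differences are constant (162) and nonzero, while all higher differences vanish, so the minimal degree is 3.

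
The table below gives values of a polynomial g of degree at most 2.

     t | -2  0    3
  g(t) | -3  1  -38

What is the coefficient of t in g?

Write g(t) = at^2 + bt + c. Substituting each data point gives a linear system:
  4a - 2b + c = -3
  c = 1
  9a + 3b + c = -38
Solving the system yields a = -3, b = -4, c = 1.
So g(t) = -3t^2 - 4t + 1.
The coefficient of t is -4.

-4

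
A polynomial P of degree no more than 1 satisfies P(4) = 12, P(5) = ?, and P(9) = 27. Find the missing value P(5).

The 2 known points determine the degree-1 polynomial uniquely.
Write P(x) = ax + b. Substituting each data point gives a linear system:
  4a + b = 12
  9a + b = 27
Solving the system yields a = 3, b = 0.
So P(x) = 3x.
Then P(5) = 15.

15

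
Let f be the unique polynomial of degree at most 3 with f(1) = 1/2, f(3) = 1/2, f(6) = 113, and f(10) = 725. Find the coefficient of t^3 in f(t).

1

Write f(t) = at^3 + bt^2 + ct + d. Substituting each data point gives a linear system:
  a + b + c + d = 1/2
  27a + 9b + 3c + d = 1/2
  216a + 36b + 6c + d = 113
  1000a + 100b + 10c + d = 725
Solving the system yields a = 1, b = -5/2, c = -3, d = 5.
So f(t) = t^3 - (5/2)t^2 - 3t + 5.
The leading coefficient is 1.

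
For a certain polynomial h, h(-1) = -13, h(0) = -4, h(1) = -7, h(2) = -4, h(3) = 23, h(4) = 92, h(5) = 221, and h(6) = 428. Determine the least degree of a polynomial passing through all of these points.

3

Forward differences of the values at x = -1, 0, 1, 2, 3, 4, 5, 6:
  h  : -13  -4  -7  -4  23  92  221  428
  Δ  : 9  -3  3  27  69  129  207
  Δ^2: -12  6  24  42  60  78
  Δ^3: 18  18  18  18  18
  Δ^4: 0  0  0  0
  Δ^5: 0  0  0
  Δ^6: 0  0
  Δ^7: 0
The third differences are constant (18) and nonzero, while all higher differences vanish, so the minimal degree is 3.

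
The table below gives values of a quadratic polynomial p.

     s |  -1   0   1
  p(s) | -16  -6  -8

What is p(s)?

Using the Lagrange interpolation formula with nodes -1, 0, 1:
  L_0(s) = s(s - 1) / 2
  L_1(s) = (s + 1)(s - 1) / -1
  L_2(s) = (s + 1)s / 2
Then p(s) = -16·L_0(s) - 6·L_1(s) - 8·L_2(s).
Expanding and collecting terms gives p(s) = -6s² + 4s - 6.
Check: p(0) = -6. ✓

p(s) = -6s^2 + 4s - 6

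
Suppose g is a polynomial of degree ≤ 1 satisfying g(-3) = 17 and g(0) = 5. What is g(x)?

Write g(x) = ax + b. Substituting each data point gives a linear system:
  -3a + b = 17
  b = 5
Solving the system yields a = -4, b = 5.
So g(x) = -4x + 5.
Check: g(-3) = 17. ✓

g(x) = -4x + 5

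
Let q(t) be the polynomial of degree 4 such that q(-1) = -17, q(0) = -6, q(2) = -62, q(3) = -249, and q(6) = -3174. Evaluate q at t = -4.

-494

Write q(t) = at^4 + bt^3 + ct^2 + dt + e. Substituting each data point gives a linear system:
  a - b + c - d + e = -17
  e = -6
  16a + 8b + 4c + 2d + e = -62
  81a + 27b + 9c + 3d + e = -249
  1296a + 216b + 36c + 6d + e = -3174
Solving the system yields a = -2, b = -2, c = -5, d = 6, e = -6.
So q(t) = -2t⁴ - 2t³ - 5t² + 6t - 6.
Then q(-4) = -494.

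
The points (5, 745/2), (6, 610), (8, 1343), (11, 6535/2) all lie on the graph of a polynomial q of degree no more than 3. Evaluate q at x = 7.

1859/2

Using the Lagrange interpolation formula with nodes 5, 6, 8, 11:
  L_0(x) = (x - 6)(x - 8)(x - 11) / -18
  L_1(x) = (x - 5)(x - 8)(x - 11) / 10
  L_2(x) = (x - 5)(x - 6)(x - 11) / -18
  L_3(x) = (x - 5)(x - 6)(x - 8) / 90
Then q(x) = 745/2·L_0(x) + 610·L_1(x) + 1343·L_2(x) + 6535/2·L_3(x).
Expanding and collecting terms gives q(x) = 2x³ + 5x² + (1/2)x - 5.
Evaluating at x = 7: q(7) = 1859/2.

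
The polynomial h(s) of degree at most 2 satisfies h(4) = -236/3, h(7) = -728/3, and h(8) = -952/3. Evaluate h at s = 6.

Write h(s) = as^2 + bs + c. Substituting each data point gives a linear system:
  16a + 4b + c = -236/3
  49a + 7b + c = -728/3
  64a + 8b + c = -952/3
Solving the system yields a = -5, b = 1/3, c = 0.
So h(s) = -5s^2 + (1/3)s.
Then h(6) = -178.

-178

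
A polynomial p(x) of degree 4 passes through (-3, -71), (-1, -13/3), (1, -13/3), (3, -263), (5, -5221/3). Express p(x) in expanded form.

Write p(x) = ax^4 + bx^3 + cx^2 + dx + e. Substituting each data point gives a linear system:
  81a - 27b + 9c - 3d + e = -71
  a - b + c - d + e = -13/3
  a + b + c + d + e = -13/3
  81a + 27b + 9c + 3d + e = -263
  625a + 125b + 25c + 5d + e = -5221/3
Solving the system yields a = -2, b = -4, c = -1/3, d = 4, e = -2.
So p(x) = -2x^4 - 4x^3 - (1/3)x^2 + 4x - 2.
Check: p(1) = -13/3. ✓

p(x) = -2x^4 - 4x^3 - (1/3)x^2 + 4x - 2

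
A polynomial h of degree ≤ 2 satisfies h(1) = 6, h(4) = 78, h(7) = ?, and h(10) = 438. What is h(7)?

222

On equispaced nodes a degree-2 polynomial has vanishing third forward difference, so
  - h(1) + 3·h(4) - 3·h(7) + h(10) = 0.
Substituting the known values and solving for h(7):
  -3·h(7) = -666
  h(7) = 222.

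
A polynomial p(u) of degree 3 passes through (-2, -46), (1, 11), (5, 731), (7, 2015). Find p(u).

Write p(u) = au^3 + bu^2 + cu + d. Substituting each data point gives a linear system:
  -8a + 4b - 2c + d = -46
  a + b + c + d = 11
  125a + 25b + 5c + d = 731
  343a + 49b + 7c + d = 2015
Solving the system yields a = 6, b = -1, c = 0, d = 6.
So p(u) = 6u³ - u² + 6.
Check: p(7) = 2015. ✓

p(u) = 6u^3 - u^2 + 6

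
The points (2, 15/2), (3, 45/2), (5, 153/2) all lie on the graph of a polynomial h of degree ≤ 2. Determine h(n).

Write h(n) = an^2 + bn + c. Substituting each data point gives a linear system:
  4a + 2b + c = 15/2
  9a + 3b + c = 45/2
  25a + 5b + c = 153/2
Solving the system yields a = 4, b = -5, c = 3/2.
So h(n) = 4n^2 - 5n + 3/2.
Check: h(5) = 153/2. ✓

h(n) = 4n^2 - 5n + 3/2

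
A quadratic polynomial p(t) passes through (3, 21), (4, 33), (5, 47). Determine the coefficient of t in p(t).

Write p(t) = at^2 + bt + c. Substituting each data point gives a linear system:
  9a + 3b + c = 21
  16a + 4b + c = 33
  25a + 5b + c = 47
Solving the system yields a = 1, b = 5, c = -3.
So p(t) = t² + 5t - 3.
The coefficient of t is 5.

5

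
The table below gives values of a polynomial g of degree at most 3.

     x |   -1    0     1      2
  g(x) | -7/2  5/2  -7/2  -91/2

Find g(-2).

5/2

Forward differences of the values at x = -1, 0, 1, 2:
  g  : -7/2  5/2  -7/2  -91/2
  Δ  : 6  -6  -42
  Δ^2: -12  -36
  Δ^3: -24
The third differences are constant, confirming degree 3.
Interpolating (Newton forward form) and evaluating at x = -2 gives g(-2) = 5/2.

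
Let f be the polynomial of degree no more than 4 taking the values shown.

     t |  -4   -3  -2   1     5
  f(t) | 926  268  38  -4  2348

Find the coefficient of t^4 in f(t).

Write f(t) = at^4 + bt^3 + ct^2 + dt + e. Substituting each data point gives a linear system:
  256a - 64b + 16c - 4d + e = 926
  81a - 27b + 9c - 3d + e = 268
  16a - 8b + 4c - 2d + e = 38
  a + b + c + d + e = -4
  625a + 125b + 25c + 5d + e = 2348
Solving the system yields a = 4, b = 0, c = -6, d = 0, e = -2.
So f(t) = 4t^4 - 6t^2 - 2.
The leading coefficient is 4.

4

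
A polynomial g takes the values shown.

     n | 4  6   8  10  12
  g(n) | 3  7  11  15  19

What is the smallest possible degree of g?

Forward differences of the values at n = 4, 6, 8, 10, 12:
  g  : 3  7  11  15  19
  Δ  : 4  4  4  4
  Δ^2: 0  0  0
  Δ^3: 0  0
  Δ^4: 0
The first differences are constant (4) and nonzero, while all higher differences vanish, so the minimal degree is 1.

1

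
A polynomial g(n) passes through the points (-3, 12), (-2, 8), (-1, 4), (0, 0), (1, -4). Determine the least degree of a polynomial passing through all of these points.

1

Forward differences of the values at n = -3, -2, -1, 0, 1:
  g  : 12  8  4  0  -4
  Δ  : -4  -4  -4  -4
  Δ^2: 0  0  0
  Δ^3: 0  0
  Δ^4: 0
The first differences are constant (-4) and nonzero, while all higher differences vanish, so the minimal degree is 1.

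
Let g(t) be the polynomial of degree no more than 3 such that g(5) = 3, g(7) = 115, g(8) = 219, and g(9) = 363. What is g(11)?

795

Using the Lagrange interpolation formula with nodes 5, 7, 8, 9:
  L_0(t) = (t - 7)(t - 8)(t - 9) / -24
  L_1(t) = (t - 5)(t - 8)(t - 9) / 4
  L_2(t) = (t - 5)(t - 7)(t - 9) / -3
  L_3(t) = (t - 5)(t - 7)(t - 8) / 8
Then g(t) = 3·L_0(t) + 115·L_1(t) + 219·L_2(t) + 363·L_3(t).
Expanding and collecting terms gives g(t) = t³ - 4t² - 5t + 3.
Evaluating at t = 11: g(11) = 795.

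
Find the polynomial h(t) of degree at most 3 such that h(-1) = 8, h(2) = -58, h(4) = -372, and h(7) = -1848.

Write h(t) = at^3 + bt^2 + ct + d. Substituting each data point gives a linear system:
  -a + b - c + d = 8
  8a + 4b + 2c + d = -58
  64a + 16b + 4c + d = -372
  343a + 49b + 7c + d = -1848
Solving the system yields a = -5, b = -2, c = -5, d = 0.
So h(t) = -5t^3 - 2t^2 - 5t.
Check: h(4) = -372. ✓

h(t) = -5t^3 - 2t^2 - 5t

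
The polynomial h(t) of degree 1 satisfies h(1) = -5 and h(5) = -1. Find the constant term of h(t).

-6

Write h(t) = at + b. Substituting each data point gives a linear system:
  a + b = -5
  5a + b = -1
Solving the system yields a = 1, b = -6.
So h(t) = t - 6.
The constant term is -6.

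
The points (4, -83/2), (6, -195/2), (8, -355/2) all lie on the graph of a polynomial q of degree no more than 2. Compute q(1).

Write q(t) = at^2 + bt + c. Substituting each data point gives a linear system:
  16a + 4b + c = -83/2
  36a + 6b + c = -195/2
  64a + 8b + c = -355/2
Solving the system yields a = -3, b = 2, c = -3/2.
So q(t) = -3t^2 + 2t - 3/2.
Then q(1) = -5/2.

-5/2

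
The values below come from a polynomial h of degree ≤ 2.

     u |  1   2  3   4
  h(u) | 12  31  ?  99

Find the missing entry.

On equispaced nodes a degree-2 polynomial has vanishing third forward difference, so
  - h(1) + 3·h(2) - 3·h(3) + h(4) = 0.
Substituting the known values and solving for h(3):
  -3·h(3) = -180
  h(3) = 60.

60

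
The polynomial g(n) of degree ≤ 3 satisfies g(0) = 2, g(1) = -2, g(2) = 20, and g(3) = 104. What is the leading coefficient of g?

6

Write g(n) = an^3 + bn^2 + cn + d. Substituting each data point gives a linear system:
  d = 2
  a + b + c + d = -2
  8a + 4b + 2c + d = 20
  27a + 9b + 3c + d = 104
Solving the system yields a = 6, b = -5, c = -5, d = 2.
So g(n) = 6n^3 - 5n^2 - 5n + 2.
The leading coefficient is 6.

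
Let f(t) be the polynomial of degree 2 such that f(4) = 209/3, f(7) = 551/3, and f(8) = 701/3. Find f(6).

419/3

Write f(t) = at^2 + bt + c. Substituting each data point gives a linear system:
  16a + 4b + c = 209/3
  49a + 7b + c = 551/3
  64a + 8b + c = 701/3
Solving the system yields a = 3, b = 5, c = 5/3.
So f(t) = 3t^2 + 5t + 5/3.
Then f(6) = 419/3.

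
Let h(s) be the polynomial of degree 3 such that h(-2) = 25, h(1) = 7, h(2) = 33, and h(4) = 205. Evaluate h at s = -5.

Using the Lagrange interpolation formula with nodes -2, 1, 2, 4:
  L_0(s) = (s - 1)(s - 2)(s - 4) / -72
  L_1(s) = (s + 2)(s - 2)(s - 4) / 9
  L_2(s) = (s + 2)(s - 1)(s - 4) / -8
  L_3(s) = (s + 2)(s - 1)(s - 2) / 36
Then h(s) = 25·L_0(s) + 7·L_1(s) + 33·L_2(s) + 205·L_3(s).
Expanding and collecting terms gives h(s) = 2s³ + 6s² - 6s + 5.
Evaluating at s = -5: h(-5) = -65.

-65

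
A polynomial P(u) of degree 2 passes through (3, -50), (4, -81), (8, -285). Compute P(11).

Write P(u) = au^2 + bu + c. Substituting each data point gives a linear system:
  9a + 3b + c = -50
  16a + 4b + c = -81
  64a + 8b + c = -285
Solving the system yields a = -4, b = -3, c = -5.
So P(u) = -4u^2 - 3u - 5.
Then P(11) = -522.

-522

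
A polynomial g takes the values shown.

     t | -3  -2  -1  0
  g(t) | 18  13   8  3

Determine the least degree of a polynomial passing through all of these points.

1

Forward differences of the values at t = -3, -2, -1, 0:
  g  : 18  13  8  3
  Δ  : -5  -5  -5
  Δ^2: 0  0
  Δ^3: 0
The first differences are constant (-5) and nonzero, while all higher differences vanish, so the minimal degree is 1.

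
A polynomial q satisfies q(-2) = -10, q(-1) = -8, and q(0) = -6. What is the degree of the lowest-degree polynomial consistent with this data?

1

Forward differences of the values at x = -2, -1, 0:
  q  : -10  -8  -6
  Δ  : 2  2
  Δ^2: 0
The first differences are constant (2) and nonzero, while all higher differences vanish, so the minimal degree is 1.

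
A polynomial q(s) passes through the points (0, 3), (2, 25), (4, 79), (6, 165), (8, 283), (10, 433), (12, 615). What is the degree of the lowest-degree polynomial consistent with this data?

Forward differences of the values at s = 0, 2, 4, 6, 8, 10, 12:
  q  : 3  25  79  165  283  433  615
  Δ  : 22  54  86  118  150  182
  Δ^2: 32  32  32  32  32
  Δ^3: 0  0  0  0
  Δ^4: 0  0  0
  Δ^5: 0  0
  Δ^6: 0
The second differences are constant (32) and nonzero, while all higher differences vanish, so the minimal degree is 2.

2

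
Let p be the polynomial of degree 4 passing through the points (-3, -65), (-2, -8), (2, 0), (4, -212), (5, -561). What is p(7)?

Write p(t) = at^4 + bt^3 + ct^2 + dt + e. Substituting each data point gives a linear system:
  81a - 27b + 9c - 3d + e = -65
  16a - 8b + 4c - 2d + e = -8
  16a + 8b + 4c + 2d + e = 0
  256a + 64b + 16c + 4d + e = -212
  625a + 125b + 25c + 5d + e = -561
Solving the system yields a = -1, b = 0, c = 2, d = 2, e = 4.
So p(t) = -t⁴ + 2t² + 2t + 4.
Then p(7) = -2285.

-2285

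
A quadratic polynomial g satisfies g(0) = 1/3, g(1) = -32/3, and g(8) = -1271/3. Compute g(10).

Using the Lagrange interpolation formula with nodes 0, 1, 8:
  L_0(s) = (s - 1)(s - 8) / 8
  L_1(s) = s(s - 8) / -7
  L_2(s) = s(s - 1) / 56
Then g(s) = 1/3·L_0(s) - 32/3·L_1(s) - 1271/3·L_2(s).
Expanding and collecting terms gives g(s) = -6s² - 5s + 1/3.
Evaluating at s = 10: g(10) = -1949/3.

-1949/3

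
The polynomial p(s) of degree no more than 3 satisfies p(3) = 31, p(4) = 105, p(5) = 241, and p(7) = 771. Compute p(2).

1

Write p(s) = as^3 + bs^2 + cs + d. Substituting each data point gives a linear system:
  27a + 9b + 3c + d = 31
  64a + 16b + 4c + d = 105
  125a + 25b + 5c + d = 241
  343a + 49b + 7c + d = 771
Solving the system yields a = 3, b = -5, c = -2, d = 1.
So p(s) = 3s^3 - 5s^2 - 2s + 1.
Then p(2) = 1.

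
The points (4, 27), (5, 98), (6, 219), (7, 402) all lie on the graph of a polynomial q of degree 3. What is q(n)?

q(n) = 2n^3 - 5n^2 - 6n + 3

Write q(n) = an^3 + bn^2 + cn + d. Substituting each data point gives a linear system:
  64a + 16b + 4c + d = 27
  125a + 25b + 5c + d = 98
  216a + 36b + 6c + d = 219
  343a + 49b + 7c + d = 402
Solving the system yields a = 2, b = -5, c = -6, d = 3.
So q(n) = 2n³ - 5n² - 6n + 3.
Check: q(6) = 219. ✓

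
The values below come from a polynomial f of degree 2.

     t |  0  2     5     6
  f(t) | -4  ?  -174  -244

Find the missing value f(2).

-36

The 3 known points determine the degree-2 polynomial uniquely.
Write f(t) = at^2 + bt + c. Substituting each data point gives a linear system:
  c = -4
  25a + 5b + c = -174
  36a + 6b + c = -244
Solving the system yields a = -6, b = -4, c = -4.
So f(t) = -6t^2 - 4t - 4.
Then f(2) = -36.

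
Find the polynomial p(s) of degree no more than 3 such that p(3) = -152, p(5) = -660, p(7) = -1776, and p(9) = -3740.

p(s) = -5s^3 - s^2 - s - 5

Using the Lagrange interpolation formula with nodes 3, 5, 7, 9:
  L_0(s) = (s - 5)(s - 7)(s - 9) / -48
  L_1(s) = (s - 3)(s - 7)(s - 9) / 16
  L_2(s) = (s - 3)(s - 5)(s - 9) / -16
  L_3(s) = (s - 3)(s - 5)(s - 7) / 48
Then p(s) = -152·L_0(s) - 660·L_1(s) - 1776·L_2(s) - 3740·L_3(s).
Expanding and collecting terms gives p(s) = -5s³ - s² - s - 5.
Check: p(3) = -152. ✓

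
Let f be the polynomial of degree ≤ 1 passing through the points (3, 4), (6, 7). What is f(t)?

f(t) = t + 1

Write f(t) = at + b. Substituting each data point gives a linear system:
  3a + b = 4
  6a + b = 7
Solving the system yields a = 1, b = 1.
So f(t) = t + 1.
Check: f(6) = 7. ✓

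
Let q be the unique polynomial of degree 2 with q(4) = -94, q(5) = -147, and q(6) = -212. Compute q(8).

Using the Lagrange interpolation formula with nodes 4, 5, 6:
  L_0(s) = (s - 5)(s - 6) / 2
  L_1(s) = (s - 4)(s - 6) / -1
  L_2(s) = (s - 4)(s - 5) / 2
Then q(s) = -94·L_0(s) - 147·L_1(s) - 212·L_2(s).
Expanding and collecting terms gives q(s) = -6s^2 + s - 2.
Evaluating at s = 8: q(8) = -378.

-378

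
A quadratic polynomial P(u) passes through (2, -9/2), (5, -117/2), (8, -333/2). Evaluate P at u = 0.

Forward differences of the values at u = 2, 5, 8:
  P  : -9/2  -117/2  -333/2
  Δ  : -54  -108
  Δ^2: -54
The second differences are constant, confirming degree 2.
Interpolating (Newton forward form) and evaluating at u = 0 gives P(0) = 3/2.

3/2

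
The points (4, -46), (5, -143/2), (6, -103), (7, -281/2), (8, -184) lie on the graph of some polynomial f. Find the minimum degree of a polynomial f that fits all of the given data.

Forward differences of the values at u = 4, 5, 6, 7, 8:
  f  : -46  -143/2  -103  -281/2  -184
  Δ  : -51/2  -63/2  -75/2  -87/2
  Δ^2: -6  -6  -6
  Δ^3: 0  0
  Δ^4: 0
The second differences are constant (-6) and nonzero, while all higher differences vanish, so the minimal degree is 2.

2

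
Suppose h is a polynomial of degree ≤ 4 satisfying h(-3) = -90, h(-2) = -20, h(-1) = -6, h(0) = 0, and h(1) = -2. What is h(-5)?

-830

Using the Lagrange interpolation formula with nodes -3, -2, -1, 0, 1:
  L_0(u) = (u + 2)(u + 1)u(u - 1) / 24
  L_1(u) = (u + 3)(u + 1)u(u - 1) / -6
  L_2(u) = (u + 3)(u + 2)u(u - 1) / 4
  L_3(u) = (u + 3)(u + 2)(u + 1)(u - 1) / -6
  L_4(u) = (u + 3)(u + 2)(u + 1)u / 24
Then h(u) = -90·L_0(u) - 20·L_1(u) - 6·L_2(u) + 0·L_3(u) - 2·L_4(u).
Expanding and collecting terms gives h(u) = -2u^4 - 4u^3 - 2u^2 + 6u.
Evaluating at u = -5: h(-5) = -830.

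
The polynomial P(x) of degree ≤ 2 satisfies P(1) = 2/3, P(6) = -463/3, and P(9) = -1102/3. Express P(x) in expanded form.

P(x) = -5x^2 + 4x + 5/3

Write P(x) = ax^2 + bx + c. Substituting each data point gives a linear system:
  a + b + c = 2/3
  36a + 6b + c = -463/3
  81a + 9b + c = -1102/3
Solving the system yields a = -5, b = 4, c = 5/3.
So P(x) = -5x² + 4x + 5/3.
Check: P(6) = -463/3. ✓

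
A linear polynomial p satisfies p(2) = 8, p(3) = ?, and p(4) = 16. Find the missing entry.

12

On equispaced nodes a degree-1 polynomial has vanishing second forward difference, so
  p(2) - 2·p(3) + p(4) = 0.
Substituting the known values and solving for p(3):
  -2·p(3) = -24
  p(3) = 12.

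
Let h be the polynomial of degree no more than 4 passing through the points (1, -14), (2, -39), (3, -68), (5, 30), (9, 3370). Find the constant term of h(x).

-5

Write h(x) = ax^4 + bx^3 + cx^2 + dx + e. Substituting each data point gives a linear system:
  a + b + c + d + e = -14
  16a + 8b + 4c + 2d + e = -39
  81a + 27b + 9c + 3d + e = -68
  625a + 125b + 25c + 5d + e = 30
  6561a + 729b + 81c + 9d + e = 3370
Solving the system yields a = 1, b = -4, c = -3, d = -3, e = -5.
So h(x) = x⁴ - 4x³ - 3x² - 3x - 5.
The constant term is -5.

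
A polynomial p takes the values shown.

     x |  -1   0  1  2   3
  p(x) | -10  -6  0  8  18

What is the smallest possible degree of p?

2

Forward differences of the values at x = -1, 0, 1, 2, 3:
  p  : -10  -6  0  8  18
  Δ  : 4  6  8  10
  Δ^2: 2  2  2
  Δ^3: 0  0
  Δ^4: 0
The second differences are constant (2) and nonzero, while all higher differences vanish, so the minimal degree is 2.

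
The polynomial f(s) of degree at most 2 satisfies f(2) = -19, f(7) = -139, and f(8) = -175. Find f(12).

-359

Using the Lagrange interpolation formula with nodes 2, 7, 8:
  L_0(s) = (s - 7)(s - 8) / 30
  L_1(s) = (s - 2)(s - 8) / -5
  L_2(s) = (s - 2)(s - 7) / 6
Then f(s) = -19·L_0(s) - 139·L_1(s) - 175·L_2(s).
Expanding and collecting terms gives f(s) = -2s² - 6s + 1.
Evaluating at s = 12: f(12) = -359.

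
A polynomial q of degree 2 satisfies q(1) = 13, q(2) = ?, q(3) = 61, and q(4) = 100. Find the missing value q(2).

32

On equispaced nodes a degree-2 polynomial has vanishing third forward difference, so
  - q(1) + 3·q(2) - 3·q(3) + q(4) = 0.
Substituting the known values and solving for q(2):
  3·q(2) = 96
  q(2) = 32.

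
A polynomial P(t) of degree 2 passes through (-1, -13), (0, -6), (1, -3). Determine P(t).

Write P(t) = at^2 + bt + c. Substituting each data point gives a linear system:
  a - b + c = -13
  c = -6
  a + b + c = -3
Solving the system yields a = -2, b = 5, c = -6.
So P(t) = -2t^2 + 5t - 6.
Check: P(1) = -3. ✓

P(t) = -2t^2 + 5t - 6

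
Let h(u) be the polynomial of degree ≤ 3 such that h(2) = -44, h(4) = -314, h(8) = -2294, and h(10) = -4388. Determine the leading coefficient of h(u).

-4

Write h(u) = au^3 + bu^2 + cu + d. Substituting each data point gives a linear system:
  8a + 4b + 2c + d = -44
  64a + 16b + 4c + d = -314
  512a + 64b + 8c + d = -2294
  1000a + 100b + 10c + d = -4388
Solving the system yields a = -4, b = -4, c = 1, d = 2.
So h(u) = -4u³ - 4u² + u + 2.
The leading coefficient is -4.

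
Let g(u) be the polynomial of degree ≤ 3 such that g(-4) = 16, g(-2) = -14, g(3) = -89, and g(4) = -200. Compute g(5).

-371

Using the Lagrange interpolation formula with nodes -4, -2, 3, 4:
  L_0(u) = (u + 2)(u - 3)(u - 4) / -112
  L_1(u) = (u + 4)(u - 3)(u - 4) / 60
  L_2(u) = (u + 4)(u + 2)(u - 4) / -35
  L_3(u) = (u + 4)(u + 2)(u - 3) / 48
Then g(u) = 16·L_0(u) - 14·L_1(u) - 89·L_2(u) - 200·L_3(u).
Expanding and collecting terms gives g(u) = -2u^3 - 6u^2 + 5u + 4.
Evaluating at u = 5: g(5) = -371.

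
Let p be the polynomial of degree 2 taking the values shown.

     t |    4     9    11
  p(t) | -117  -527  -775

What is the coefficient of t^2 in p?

-6

Write p(t) = at^2 + bt + c. Substituting each data point gives a linear system:
  16a + 4b + c = -117
  81a + 9b + c = -527
  121a + 11b + c = -775
Solving the system yields a = -6, b = -4, c = -5.
So p(t) = -6t² - 4t - 5.
The leading coefficient is -6.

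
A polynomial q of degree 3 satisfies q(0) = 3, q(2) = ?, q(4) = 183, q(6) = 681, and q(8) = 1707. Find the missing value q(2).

The 4 known points determine the degree-3 polynomial uniquely.
Write q(n) = an^3 + bn^2 + cn + d. Substituting each data point gives a linear system:
  d = 3
  64a + 16b + 4c + d = 183
  216a + 36b + 6c + d = 681
  512a + 64b + 8c + d = 1707
Solving the system yields a = 4, b = -6, c = 5, d = 3.
So q(n) = 4n³ - 6n² + 5n + 3.
Then q(2) = 21.

21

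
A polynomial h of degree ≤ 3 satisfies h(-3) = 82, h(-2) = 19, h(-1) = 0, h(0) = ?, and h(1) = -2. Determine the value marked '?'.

The 4 known points determine the degree-3 polynomial uniquely.
Write h(n) = an^3 + bn^2 + cn + d. Substituting each data point gives a linear system:
  -27a + 9b - 3c + d = 82
  -8a + 4b - 2c + d = 19
  -a + b - c + d = 0
  a + b + c + d = -2
Solving the system yields a = -4, b = -2, c = 3, d = 1.
So h(n) = -4n^3 - 2n^2 + 3n + 1.
Then h(0) = 1.

1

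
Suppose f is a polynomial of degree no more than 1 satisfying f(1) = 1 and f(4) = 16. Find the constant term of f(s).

Write f(s) = as + b. Substituting each data point gives a linear system:
  a + b = 1
  4a + b = 16
Solving the system yields a = 5, b = -4.
So f(s) = 5s - 4.
The constant term is -4.

-4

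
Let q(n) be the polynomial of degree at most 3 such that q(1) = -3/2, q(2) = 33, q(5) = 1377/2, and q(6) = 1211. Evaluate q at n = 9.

Using the Lagrange interpolation formula with nodes 1, 2, 5, 6:
  L_0(n) = (n - 2)(n - 5)(n - 6) / -20
  L_1(n) = (n - 1)(n - 5)(n - 6) / 12
  L_2(n) = (n - 1)(n - 2)(n - 6) / -12
  L_3(n) = (n - 1)(n - 2)(n - 5) / 20
Then q(n) = -3/2·L_0(n) + 33·L_1(n) + 1377/2·L_2(n) + 1211·L_3(n).
Expanding and collecting terms gives q(n) = 6n^3 - 2n^2 - (3/2)n - 4.
Evaluating at n = 9: q(9) = 8389/2.

8389/2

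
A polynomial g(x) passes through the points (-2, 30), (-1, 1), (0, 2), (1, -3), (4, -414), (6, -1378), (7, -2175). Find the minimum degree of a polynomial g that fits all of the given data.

3

Divided differences on the nodes -2, -1, 0, 1, 4, 6, 7:
  order 0: 30  1  2  -3  -414  -1378  -2175
  order 1: -29  1  -5  -137  -482  -797
  order 2: 15  -3  -33  -69  -105
  order 3: -6  -6  -6  -6
  order 4: 0  0  0
  order 5: 0  0
  order 6: 0
The order-3 divided differences are all -6 (nonzero) and every higher order vanishes, so the data lies on a polynomial of degree exactly 3.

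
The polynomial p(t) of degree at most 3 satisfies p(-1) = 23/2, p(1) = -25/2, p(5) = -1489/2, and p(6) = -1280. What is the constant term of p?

-2

Write p(t) = at^3 + bt^2 + ct + d. Substituting each data point gives a linear system:
  -a + b - c + d = 23/2
  a + b + c + d = -25/2
  125a + 25b + 5c + d = -1489/2
  216a + 36b + 6c + d = -1280
Solving the system yields a = -6, b = 3/2, c = -6, d = -2.
So p(t) = -6t³ + (3/2)t² - 6t - 2.
The constant term is -2.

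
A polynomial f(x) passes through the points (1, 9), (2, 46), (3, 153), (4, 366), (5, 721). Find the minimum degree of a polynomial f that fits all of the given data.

Forward differences of the values at x = 1, 2, 3, 4, 5:
  f  : 9  46  153  366  721
  Δ  : 37  107  213  355
  Δ^2: 70  106  142
  Δ^3: 36  36
  Δ^4: 0
The third differences are constant (36) and nonzero, while all higher differences vanish, so the minimal degree is 3.

3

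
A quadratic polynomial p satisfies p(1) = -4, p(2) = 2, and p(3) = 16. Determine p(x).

p(x) = 4x^2 - 6x - 2

Using the Lagrange interpolation formula with nodes 1, 2, 3:
  L_0(x) = (x - 2)(x - 3) / 2
  L_1(x) = (x - 1)(x - 3) / -1
  L_2(x) = (x - 1)(x - 2) / 2
Then p(x) = -4·L_0(x) + 2·L_1(x) + 16·L_2(x).
Expanding and collecting terms gives p(x) = 4x^2 - 6x - 2.
Check: p(2) = 2. ✓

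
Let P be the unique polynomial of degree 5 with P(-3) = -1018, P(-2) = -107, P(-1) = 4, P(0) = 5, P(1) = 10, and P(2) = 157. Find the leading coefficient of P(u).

Write P(u) = au^5 + bu^4 + cu^3 + du^2 + eu + k. Substituting each data point gives a linear system:
  -243a + 81b - 27c + 9d - 3e + k = -1018
  -32a + 16b - 8c + 4d - 2e + k = -107
  -a + b - c + d - e + k = 4
  k = 5
  a + b + c + d + e + k = 10
  32a + 16b + 8c + 4d + 2e + k = 157
Solving the system yields a = 5, b = 1, c = -4, d = 1, e = 2, k = 5.
So P(u) = 5u^5 + u^4 - 4u^3 + u^2 + 2u + 5.
The leading coefficient is 5.

5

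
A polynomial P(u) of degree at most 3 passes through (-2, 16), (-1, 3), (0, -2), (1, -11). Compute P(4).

-182

Write P(u) = au^3 + bu^2 + cu + d. Substituting each data point gives a linear system:
  -8a + 4b - 2c + d = 16
  -a + b - c + d = 3
  d = -2
  a + b + c + d = -11
Solving the system yields a = -2, b = -2, c = -5, d = -2.
So P(u) = -2u^3 - 2u^2 - 5u - 2.
Then P(4) = -182.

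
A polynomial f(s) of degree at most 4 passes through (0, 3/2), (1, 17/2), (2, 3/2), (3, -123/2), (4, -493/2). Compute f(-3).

-87/2

Using the Lagrange interpolation formula with nodes 0, 1, 2, 3, 4:
  L_0(s) = (s - 1)(s - 2)(s - 3)(s - 4) / 24
  L_1(s) = s(s - 2)(s - 3)(s - 4) / -6
  L_2(s) = s(s - 1)(s - 3)(s - 4) / 4
  L_3(s) = s(s - 1)(s - 2)(s - 4) / -6
  L_4(s) = s(s - 1)(s - 2)(s - 3) / 24
Then f(s) = 3/2·L_0(s) + 17/2·L_1(s) + 3/2·L_2(s) - 123/2·L_3(s) - 493/2·L_4(s).
Expanding and collecting terms gives f(s) = -s^4 - s^3 + 3s^2 + 6s + 3/2.
Evaluating at s = -3: f(-3) = -87/2.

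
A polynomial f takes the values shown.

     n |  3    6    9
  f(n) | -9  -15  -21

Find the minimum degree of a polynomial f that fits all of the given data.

Forward differences of the values at n = 3, 6, 9:
  f  : -9  -15  -21
  Δ  : -6  -6
  Δ^2: 0
The first differences are constant (-6) and nonzero, while all higher differences vanish, so the minimal degree is 1.

1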